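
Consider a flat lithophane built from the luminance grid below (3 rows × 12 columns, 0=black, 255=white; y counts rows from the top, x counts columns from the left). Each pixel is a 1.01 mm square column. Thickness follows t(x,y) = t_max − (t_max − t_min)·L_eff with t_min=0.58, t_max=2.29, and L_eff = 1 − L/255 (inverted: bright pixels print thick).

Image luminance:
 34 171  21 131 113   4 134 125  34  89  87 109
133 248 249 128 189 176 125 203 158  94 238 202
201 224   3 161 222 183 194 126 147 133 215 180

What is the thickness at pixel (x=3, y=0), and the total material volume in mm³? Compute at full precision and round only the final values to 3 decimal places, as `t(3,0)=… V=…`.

t(3,0)=1.458 V=56.762

span = t_max - t_min = 2.29 - 0.58 = 1.710
L(3,0) = 131, L_eff = 1 - 131/255 = 0.486275 (inverted)
t(3,0) = 2.29 - 1.710·0.486275 = 1.458
Σt over all 3·12 pixels = 118242/2125 ≈ 55.6432941
V = pitch²·Σt = 1.01²·118242/2125 = 56.762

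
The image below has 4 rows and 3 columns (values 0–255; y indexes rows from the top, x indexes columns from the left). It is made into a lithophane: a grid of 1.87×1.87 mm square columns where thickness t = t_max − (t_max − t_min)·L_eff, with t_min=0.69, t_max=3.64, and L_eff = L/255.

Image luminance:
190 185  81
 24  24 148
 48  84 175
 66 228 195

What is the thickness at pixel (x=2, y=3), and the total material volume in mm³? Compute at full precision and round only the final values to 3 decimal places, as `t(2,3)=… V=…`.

span = t_max - t_min = 3.64 - 0.69 = 2.950
L(2,3) = 195, L_eff = 195/255 = 0.764706
t(2,3) = 3.64 - 2.950·0.764706 = 1.384
Σt over all 4·3 pixels = 34334/1275 ≈ 26.9286275
V = pitch²·Σt = 1.87²·34334/1275 = 94.167

t(2,3)=1.384 V=94.167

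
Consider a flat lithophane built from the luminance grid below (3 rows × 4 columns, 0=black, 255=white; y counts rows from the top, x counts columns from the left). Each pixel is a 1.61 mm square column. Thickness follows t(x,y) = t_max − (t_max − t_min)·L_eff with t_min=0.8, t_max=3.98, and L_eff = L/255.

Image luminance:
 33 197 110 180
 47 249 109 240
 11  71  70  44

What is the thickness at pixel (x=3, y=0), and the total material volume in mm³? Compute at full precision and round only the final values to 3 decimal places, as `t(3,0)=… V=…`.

t(3,0)=1.735 V=79.804

span = t_max - t_min = 3.98 - 0.8 = 3.180
L(3,0) = 180, L_eff = 180/255 = 0.705882
t(3,0) = 3.98 - 3.180·0.705882 = 1.735
Σt over all 3·4 pixels = 130847/4250 ≈ 30.7875294
V = pitch²·Σt = 1.61²·130847/4250 = 79.804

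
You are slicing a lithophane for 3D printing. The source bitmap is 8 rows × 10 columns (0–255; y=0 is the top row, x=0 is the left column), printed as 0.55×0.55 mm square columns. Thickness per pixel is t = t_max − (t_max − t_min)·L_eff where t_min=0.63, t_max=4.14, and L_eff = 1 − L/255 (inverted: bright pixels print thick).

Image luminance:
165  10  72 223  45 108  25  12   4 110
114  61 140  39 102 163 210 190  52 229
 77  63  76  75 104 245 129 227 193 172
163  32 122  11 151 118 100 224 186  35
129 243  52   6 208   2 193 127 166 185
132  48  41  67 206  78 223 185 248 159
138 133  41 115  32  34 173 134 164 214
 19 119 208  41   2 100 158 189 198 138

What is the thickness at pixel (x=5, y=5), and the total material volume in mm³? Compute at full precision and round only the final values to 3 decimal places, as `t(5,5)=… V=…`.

t(5,5)=1.704 V=55.323

span = t_max - t_min = 4.14 - 0.63 = 3.510
L(5,5) = 78, L_eff = 1 - 78/255 = 0.694118 (inverted)
t(5,5) = 4.14 - 3.510·0.694118 = 1.704
Σt over all 8·10 pixels = 62181/340 ≈ 182.8852941
V = pitch²·Σt = 0.55²·62181/340 = 55.323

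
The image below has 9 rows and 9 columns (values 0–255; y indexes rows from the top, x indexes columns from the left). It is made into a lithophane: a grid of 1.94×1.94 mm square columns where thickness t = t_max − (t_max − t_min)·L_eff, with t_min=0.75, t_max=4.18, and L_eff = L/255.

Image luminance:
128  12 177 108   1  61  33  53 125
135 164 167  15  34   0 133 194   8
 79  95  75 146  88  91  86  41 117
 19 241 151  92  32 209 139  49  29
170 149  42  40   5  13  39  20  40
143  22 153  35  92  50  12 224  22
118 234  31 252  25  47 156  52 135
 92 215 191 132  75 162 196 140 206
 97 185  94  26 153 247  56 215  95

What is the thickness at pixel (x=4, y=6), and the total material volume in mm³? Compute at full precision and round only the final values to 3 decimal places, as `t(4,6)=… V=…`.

t(4,6)=3.844 V=857.896

span = t_max - t_min = 4.18 - 0.75 = 3.430
L(4,6) = 25, L_eff = 25/255 = 0.098039
t(4,6) = 4.18 - 3.430·0.098039 = 3.844
Σt over all 9·9 pixels = 1162523/5100 ≈ 227.9456863
V = pitch²·Σt = 1.94²·1162523/5100 = 857.896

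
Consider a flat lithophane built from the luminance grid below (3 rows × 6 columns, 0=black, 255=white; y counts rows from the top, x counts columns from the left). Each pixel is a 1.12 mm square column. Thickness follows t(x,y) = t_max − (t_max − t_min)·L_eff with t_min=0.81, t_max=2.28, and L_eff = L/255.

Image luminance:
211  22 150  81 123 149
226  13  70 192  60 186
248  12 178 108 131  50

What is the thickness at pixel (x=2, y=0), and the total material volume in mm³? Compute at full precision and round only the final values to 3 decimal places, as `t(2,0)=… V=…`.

t(2,0)=1.415 V=35.500

span = t_max - t_min = 2.28 - 0.81 = 1.470
L(2,0) = 150, L_eff = 150/255 = 0.588235
t(2,0) = 2.28 - 1.470·0.588235 = 1.415
Σt over all 3·6 pixels = 28.3
V = pitch²·Σt = 1.12²·28.3 = 35.500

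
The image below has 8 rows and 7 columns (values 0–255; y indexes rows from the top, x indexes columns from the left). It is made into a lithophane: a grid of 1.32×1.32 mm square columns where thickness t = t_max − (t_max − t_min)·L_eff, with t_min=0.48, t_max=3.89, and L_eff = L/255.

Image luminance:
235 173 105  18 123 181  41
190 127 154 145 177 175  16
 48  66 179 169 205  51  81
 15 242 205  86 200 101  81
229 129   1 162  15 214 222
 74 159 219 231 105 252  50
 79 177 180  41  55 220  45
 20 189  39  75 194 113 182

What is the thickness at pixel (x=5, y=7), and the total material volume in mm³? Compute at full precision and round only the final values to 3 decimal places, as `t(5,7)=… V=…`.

t(5,7)=2.379 V=210.404

span = t_max - t_min = 3.89 - 0.48 = 3.410
L(5,7) = 113, L_eff = 113/255 = 0.443137
t(5,7) = 3.89 - 3.410·0.443137 = 2.379
Σt over all 8·7 pixels = 51321/425 ≈ 120.7552941
V = pitch²·Σt = 1.32²·51321/425 = 210.404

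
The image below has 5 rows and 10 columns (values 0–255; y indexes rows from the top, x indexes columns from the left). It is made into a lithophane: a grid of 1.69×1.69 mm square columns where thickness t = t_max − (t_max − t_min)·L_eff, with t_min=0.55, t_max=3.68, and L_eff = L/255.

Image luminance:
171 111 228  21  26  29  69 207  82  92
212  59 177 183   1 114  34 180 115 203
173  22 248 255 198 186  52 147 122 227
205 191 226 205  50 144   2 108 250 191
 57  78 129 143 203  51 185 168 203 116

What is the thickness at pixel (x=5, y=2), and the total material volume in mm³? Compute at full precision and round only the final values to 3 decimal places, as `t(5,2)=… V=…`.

t(5,2)=1.397 V=285.415

span = t_max - t_min = 3.68 - 0.55 = 3.130
L(5,2) = 186, L_eff = 186/255 = 0.729412
t(5,2) = 3.68 - 3.130·0.729412 = 1.397
Σt over all 5·10 pixels = 849421/8500 ≈ 99.9318824
V = pitch²·Σt = 1.69²·849421/8500 = 285.415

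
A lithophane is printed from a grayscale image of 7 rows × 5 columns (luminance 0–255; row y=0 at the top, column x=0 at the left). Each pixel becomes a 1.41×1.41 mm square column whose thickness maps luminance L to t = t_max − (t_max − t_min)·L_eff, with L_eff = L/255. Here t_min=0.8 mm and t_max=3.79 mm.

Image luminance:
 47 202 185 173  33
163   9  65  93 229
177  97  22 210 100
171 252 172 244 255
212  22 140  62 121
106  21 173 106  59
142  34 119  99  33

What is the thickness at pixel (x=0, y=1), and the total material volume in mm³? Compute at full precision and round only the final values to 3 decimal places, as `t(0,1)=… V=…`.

t(0,1)=1.879 V=162.363

span = t_max - t_min = 3.79 - 0.8 = 2.990
L(0,1) = 163, L_eff = 163/255 = 0.639216
t(0,1) = 3.79 - 2.990·0.639216 = 1.879
Σt over all 7·5 pixels = 2082523/25500 ≈ 81.6675686
V = pitch²·Σt = 1.41²·2082523/25500 = 162.363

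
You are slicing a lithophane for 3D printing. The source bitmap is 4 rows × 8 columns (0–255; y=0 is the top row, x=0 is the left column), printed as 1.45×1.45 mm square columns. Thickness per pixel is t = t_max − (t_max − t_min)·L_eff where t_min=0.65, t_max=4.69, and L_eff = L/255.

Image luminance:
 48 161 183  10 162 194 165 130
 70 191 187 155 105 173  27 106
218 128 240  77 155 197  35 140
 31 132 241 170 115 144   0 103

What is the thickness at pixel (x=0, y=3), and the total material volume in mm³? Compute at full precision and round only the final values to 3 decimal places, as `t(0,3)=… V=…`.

t(0,3)=4.199 V=175.874

span = t_max - t_min = 4.69 - 0.65 = 4.040
L(0,3) = 31, L_eff = 31/255 = 0.121569
t(0,3) = 4.69 - 4.040·0.121569 = 4.199
Σt over all 4·8 pixels = 533267/6375 ≈ 83.6497255
V = pitch²·Σt = 1.45²·533267/6375 = 175.874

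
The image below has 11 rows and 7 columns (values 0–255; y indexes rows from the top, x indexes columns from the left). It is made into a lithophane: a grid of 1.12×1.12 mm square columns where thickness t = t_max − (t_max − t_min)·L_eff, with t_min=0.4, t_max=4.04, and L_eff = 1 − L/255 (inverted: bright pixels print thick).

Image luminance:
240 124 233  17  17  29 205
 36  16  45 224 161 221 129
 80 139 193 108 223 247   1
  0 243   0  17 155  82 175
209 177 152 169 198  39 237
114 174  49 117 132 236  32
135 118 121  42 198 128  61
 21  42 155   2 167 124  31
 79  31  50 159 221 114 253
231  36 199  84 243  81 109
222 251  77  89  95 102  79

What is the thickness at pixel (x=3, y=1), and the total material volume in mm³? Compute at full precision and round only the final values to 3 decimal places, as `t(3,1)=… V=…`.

span = t_max - t_min = 4.04 - 0.4 = 3.640
L(3,1) = 224, L_eff = 1 - 224/255 = 0.121569 (inverted)
t(3,1) = 4.04 - 3.640·0.121569 = 3.597
Σt over all 11·7 pixels = 212989/1275 ≈ 167.0501961
V = pitch²·Σt = 1.12²·212989/1275 = 209.548

t(3,1)=3.597 V=209.548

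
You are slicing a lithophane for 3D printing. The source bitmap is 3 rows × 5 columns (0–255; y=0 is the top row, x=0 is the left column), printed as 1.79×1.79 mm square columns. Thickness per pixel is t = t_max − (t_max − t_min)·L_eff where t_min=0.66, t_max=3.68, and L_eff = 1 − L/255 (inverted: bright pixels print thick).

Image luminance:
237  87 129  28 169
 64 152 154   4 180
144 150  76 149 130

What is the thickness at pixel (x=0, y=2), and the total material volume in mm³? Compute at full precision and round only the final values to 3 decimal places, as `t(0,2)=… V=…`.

span = t_max - t_min = 3.68 - 0.66 = 3.020
L(0,2) = 144, L_eff = 1 - 144/255 = 0.435294 (inverted)
t(0,2) = 3.68 - 3.020·0.435294 = 2.365
Σt over all 3·5 pixels = 11942/375 ≈ 31.8453333
V = pitch²·Σt = 1.79²·11942/375 = 102.036

t(0,2)=2.365 V=102.036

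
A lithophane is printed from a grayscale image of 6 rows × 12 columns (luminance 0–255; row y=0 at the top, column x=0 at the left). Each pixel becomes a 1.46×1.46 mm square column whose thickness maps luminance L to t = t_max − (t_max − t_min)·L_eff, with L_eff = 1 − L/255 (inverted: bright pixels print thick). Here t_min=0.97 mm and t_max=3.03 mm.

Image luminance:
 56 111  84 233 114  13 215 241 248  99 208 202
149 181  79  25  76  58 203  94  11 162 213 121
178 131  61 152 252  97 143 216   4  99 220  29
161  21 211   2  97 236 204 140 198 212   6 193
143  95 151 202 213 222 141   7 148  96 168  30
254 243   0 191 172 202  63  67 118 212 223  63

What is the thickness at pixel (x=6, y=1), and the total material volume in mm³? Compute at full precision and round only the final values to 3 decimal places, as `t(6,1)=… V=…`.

span = t_max - t_min = 3.03 - 0.97 = 2.060
L(6,1) = 203, L_eff = 1 - 203/255 = 0.203922 (inverted)
t(6,1) = 3.03 - 2.060·0.203922 = 2.610
Σt over all 6·12 pixels = 1908409/12750 ≈ 149.6791373
V = pitch²·Σt = 1.46²·1908409/12750 = 319.056

t(6,1)=2.610 V=319.056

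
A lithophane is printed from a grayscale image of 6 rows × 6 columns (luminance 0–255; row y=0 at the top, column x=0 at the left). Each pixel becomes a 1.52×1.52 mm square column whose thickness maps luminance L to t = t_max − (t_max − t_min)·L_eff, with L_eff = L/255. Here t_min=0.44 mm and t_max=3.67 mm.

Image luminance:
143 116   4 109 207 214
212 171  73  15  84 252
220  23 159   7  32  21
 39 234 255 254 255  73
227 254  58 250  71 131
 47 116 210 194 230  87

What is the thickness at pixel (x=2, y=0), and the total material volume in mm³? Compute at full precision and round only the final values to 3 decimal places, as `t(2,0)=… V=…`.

t(2,0)=3.619 V=157.549

span = t_max - t_min = 3.67 - 0.44 = 3.230
L(2,0) = 4, L_eff = 4/255 = 0.015686
t(2,0) = 3.67 - 3.230·0.015686 = 3.619
Σt over all 6·6 pixels = 102287/1500 ≈ 68.1913333
V = pitch²·Σt = 1.52²·102287/1500 = 157.549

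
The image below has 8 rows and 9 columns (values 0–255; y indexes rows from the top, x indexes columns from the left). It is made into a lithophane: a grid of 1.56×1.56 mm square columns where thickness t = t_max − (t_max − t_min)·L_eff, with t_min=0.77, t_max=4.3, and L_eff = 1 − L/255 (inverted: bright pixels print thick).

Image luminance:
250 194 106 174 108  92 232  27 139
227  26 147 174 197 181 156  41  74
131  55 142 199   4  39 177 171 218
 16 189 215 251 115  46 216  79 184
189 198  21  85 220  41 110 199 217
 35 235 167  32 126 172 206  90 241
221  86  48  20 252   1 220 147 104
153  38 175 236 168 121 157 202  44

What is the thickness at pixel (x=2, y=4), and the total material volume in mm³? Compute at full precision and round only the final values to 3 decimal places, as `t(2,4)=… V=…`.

t(2,4)=1.061 V=470.761

span = t_max - t_min = 4.3 - 0.77 = 3.530
L(2,4) = 21, L_eff = 1 - 21/255 = 0.917647 (inverted)
t(2,4) = 4.3 - 3.530·0.917647 = 1.061
Σt over all 8·9 pixels = 1644259/8500 ≈ 193.4422353
V = pitch²·Σt = 1.56²·1644259/8500 = 470.761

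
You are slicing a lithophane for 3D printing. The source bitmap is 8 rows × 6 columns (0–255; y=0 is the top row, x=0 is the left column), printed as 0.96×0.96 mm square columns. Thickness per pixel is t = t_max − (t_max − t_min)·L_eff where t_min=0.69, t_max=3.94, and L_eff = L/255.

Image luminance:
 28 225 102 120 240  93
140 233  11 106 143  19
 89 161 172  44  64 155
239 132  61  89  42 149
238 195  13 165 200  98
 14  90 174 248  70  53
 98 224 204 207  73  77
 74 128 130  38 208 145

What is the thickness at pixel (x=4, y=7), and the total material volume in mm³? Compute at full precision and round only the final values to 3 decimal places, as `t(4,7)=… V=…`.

span = t_max - t_min = 3.94 - 0.69 = 3.250
L(4,7) = 208, L_eff = 208/255 = 0.815686
t(4,7) = 3.94 - 3.250·0.815686 = 1.289
Σt over all 8·6 pixels = 191049/1700 ≈ 112.3817647
V = pitch²·Σt = 0.96²·191049/1700 = 103.571

t(4,7)=1.289 V=103.571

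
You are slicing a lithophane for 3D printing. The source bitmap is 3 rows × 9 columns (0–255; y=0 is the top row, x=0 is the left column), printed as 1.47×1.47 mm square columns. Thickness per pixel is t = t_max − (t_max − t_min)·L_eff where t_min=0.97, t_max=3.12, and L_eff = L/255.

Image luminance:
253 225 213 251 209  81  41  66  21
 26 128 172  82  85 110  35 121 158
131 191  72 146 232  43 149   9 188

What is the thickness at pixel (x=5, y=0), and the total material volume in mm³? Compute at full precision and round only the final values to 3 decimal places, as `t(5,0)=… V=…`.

t(5,0)=2.437 V=119.396

span = t_max - t_min = 3.12 - 0.97 = 2.150
L(5,0) = 81, L_eff = 81/255 = 0.317647
t(5,0) = 3.12 - 2.150·0.317647 = 2.437
Σt over all 3·9 pixels = 9393/170 ≈ 55.2529412
V = pitch²·Σt = 1.47²·9393/170 = 119.396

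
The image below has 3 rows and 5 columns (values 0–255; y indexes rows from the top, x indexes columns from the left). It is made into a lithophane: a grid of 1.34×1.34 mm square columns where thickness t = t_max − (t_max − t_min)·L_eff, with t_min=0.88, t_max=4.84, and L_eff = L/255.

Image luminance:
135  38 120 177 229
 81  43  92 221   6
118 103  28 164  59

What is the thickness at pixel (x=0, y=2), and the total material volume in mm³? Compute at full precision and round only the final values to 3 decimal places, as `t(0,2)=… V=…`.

span = t_max - t_min = 4.84 - 0.88 = 3.960
L(0,2) = 118, L_eff = 118/255 = 0.462745
t(0,2) = 4.84 - 3.960·0.462745 = 3.008
Σt over all 3·5 pixels = 101013/2125 ≈ 47.5355294
V = pitch²·Σt = 1.34²·101013/2125 = 85.355

t(0,2)=3.008 V=85.355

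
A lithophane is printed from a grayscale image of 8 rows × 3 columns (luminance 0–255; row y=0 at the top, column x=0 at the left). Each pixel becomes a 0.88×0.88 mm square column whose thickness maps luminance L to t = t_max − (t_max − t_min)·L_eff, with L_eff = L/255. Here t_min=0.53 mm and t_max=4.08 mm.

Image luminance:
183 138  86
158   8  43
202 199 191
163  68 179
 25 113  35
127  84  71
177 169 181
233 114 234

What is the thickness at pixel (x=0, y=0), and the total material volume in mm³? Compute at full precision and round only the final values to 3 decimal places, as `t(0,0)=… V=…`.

span = t_max - t_min = 4.08 - 0.53 = 3.550
L(0,0) = 183, L_eff = 183/255 = 0.717647
t(0,0) = 4.08 - 3.550·0.717647 = 1.532
Σt over all 8·3 pixels = 273541/5100 ≈ 53.6354902
V = pitch²·Σt = 0.88²·273541/5100 = 41.535

t(0,0)=1.532 V=41.535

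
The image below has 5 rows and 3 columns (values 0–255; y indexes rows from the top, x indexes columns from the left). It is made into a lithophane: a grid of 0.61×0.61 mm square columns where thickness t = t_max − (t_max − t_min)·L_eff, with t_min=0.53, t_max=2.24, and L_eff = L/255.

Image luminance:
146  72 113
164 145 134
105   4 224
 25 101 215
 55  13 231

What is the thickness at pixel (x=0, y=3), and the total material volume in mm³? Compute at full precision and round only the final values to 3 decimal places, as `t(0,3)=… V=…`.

t(0,3)=2.072 V=8.143

span = t_max - t_min = 2.24 - 0.53 = 1.710
L(0,3) = 25, L_eff = 25/255 = 0.098039
t(0,3) = 2.24 - 1.710·0.098039 = 2.072
Σt over all 5·3 pixels = 186021/8500 ≈ 21.8848235
V = pitch²·Σt = 0.61²·186021/8500 = 8.143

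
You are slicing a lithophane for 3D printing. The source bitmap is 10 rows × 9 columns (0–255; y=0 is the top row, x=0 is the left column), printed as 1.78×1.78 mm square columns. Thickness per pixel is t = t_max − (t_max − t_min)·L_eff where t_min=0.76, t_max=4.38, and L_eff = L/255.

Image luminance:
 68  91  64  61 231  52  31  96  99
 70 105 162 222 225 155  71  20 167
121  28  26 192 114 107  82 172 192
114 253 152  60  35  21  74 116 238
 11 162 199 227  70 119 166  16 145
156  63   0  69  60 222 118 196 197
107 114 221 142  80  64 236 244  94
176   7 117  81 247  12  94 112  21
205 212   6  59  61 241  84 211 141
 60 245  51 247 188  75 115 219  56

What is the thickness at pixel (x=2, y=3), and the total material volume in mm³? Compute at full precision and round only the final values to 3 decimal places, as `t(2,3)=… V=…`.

t(2,3)=2.222 V=757.454

span = t_max - t_min = 4.38 - 0.76 = 3.620
L(2,3) = 152, L_eff = 152/255 = 0.596078
t(2,3) = 4.38 - 3.620·0.596078 = 2.222
Σt over all 10·9 pixels = 1524041/6375 ≈ 239.0652549
V = pitch²·Σt = 1.78²·1524041/6375 = 757.454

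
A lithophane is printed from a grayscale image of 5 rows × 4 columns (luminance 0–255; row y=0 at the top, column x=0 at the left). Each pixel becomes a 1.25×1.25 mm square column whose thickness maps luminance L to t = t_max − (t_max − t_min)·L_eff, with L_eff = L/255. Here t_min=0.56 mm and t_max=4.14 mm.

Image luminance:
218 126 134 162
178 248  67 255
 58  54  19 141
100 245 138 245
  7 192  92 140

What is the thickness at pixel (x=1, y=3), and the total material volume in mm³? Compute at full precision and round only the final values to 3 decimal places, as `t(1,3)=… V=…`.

span = t_max - t_min = 4.14 - 0.56 = 3.580
L(1,3) = 245, L_eff = 245/255 = 0.960784
t(1,3) = 4.14 - 3.580·0.960784 = 0.700
Σt over all 5·4 pixels = 551099/12750 ≈ 43.2234510
V = pitch²·Σt = 1.25²·551099/12750 = 67.537

t(1,3)=0.700 V=67.537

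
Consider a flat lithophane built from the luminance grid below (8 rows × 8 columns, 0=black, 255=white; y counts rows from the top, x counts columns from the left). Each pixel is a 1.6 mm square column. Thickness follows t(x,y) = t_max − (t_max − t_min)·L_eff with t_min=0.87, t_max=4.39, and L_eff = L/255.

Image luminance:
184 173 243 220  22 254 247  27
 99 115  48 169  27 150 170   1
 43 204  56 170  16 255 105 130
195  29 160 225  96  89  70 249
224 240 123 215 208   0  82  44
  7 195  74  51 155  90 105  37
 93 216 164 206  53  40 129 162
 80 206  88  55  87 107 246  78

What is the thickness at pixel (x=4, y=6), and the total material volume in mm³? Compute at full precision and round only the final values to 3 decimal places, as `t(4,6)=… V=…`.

t(4,6)=3.658 V=432.984

span = t_max - t_min = 4.39 - 0.87 = 3.520
L(4,6) = 53, L_eff = 53/255 = 0.207843
t(4,6) = 4.39 - 3.520·0.207843 = 3.658
Σt over all 8·8 pixels = 1078232/6375 ≈ 169.1344314
V = pitch²·Σt = 1.6²·1078232/6375 = 432.984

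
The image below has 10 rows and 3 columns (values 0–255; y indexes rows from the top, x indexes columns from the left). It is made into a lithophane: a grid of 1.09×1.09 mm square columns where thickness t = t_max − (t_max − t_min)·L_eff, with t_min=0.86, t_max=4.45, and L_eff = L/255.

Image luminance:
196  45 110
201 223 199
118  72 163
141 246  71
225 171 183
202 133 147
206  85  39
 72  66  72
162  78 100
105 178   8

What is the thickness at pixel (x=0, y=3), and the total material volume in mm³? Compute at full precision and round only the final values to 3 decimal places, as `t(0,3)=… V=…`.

span = t_max - t_min = 4.45 - 0.86 = 3.590
L(0,3) = 141, L_eff = 141/255 = 0.552941
t(0,3) = 4.45 - 3.590·0.552941 = 2.465
Σt over all 10·3 pixels = 654049/8500 ≈ 76.9469412
V = pitch²·Σt = 1.09²·654049/8500 = 91.421

t(0,3)=2.465 V=91.421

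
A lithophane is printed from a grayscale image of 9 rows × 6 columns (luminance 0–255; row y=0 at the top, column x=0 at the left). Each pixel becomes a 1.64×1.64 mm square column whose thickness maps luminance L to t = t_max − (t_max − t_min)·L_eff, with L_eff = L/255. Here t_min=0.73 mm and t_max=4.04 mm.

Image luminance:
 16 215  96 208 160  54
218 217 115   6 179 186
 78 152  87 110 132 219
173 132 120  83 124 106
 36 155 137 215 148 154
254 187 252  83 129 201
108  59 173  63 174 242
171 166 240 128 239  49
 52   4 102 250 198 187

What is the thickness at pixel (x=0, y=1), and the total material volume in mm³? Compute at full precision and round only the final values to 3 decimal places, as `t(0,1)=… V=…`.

t(0,1)=1.210 V=316.474

span = t_max - t_min = 4.04 - 0.73 = 3.310
L(0,1) = 218, L_eff = 218/255 = 0.854902
t(0,1) = 4.04 - 3.310·0.854902 = 1.210
Σt over all 9·6 pixels = 1500239/12750 ≈ 117.6658039
V = pitch²·Σt = 1.64²·1500239/12750 = 316.474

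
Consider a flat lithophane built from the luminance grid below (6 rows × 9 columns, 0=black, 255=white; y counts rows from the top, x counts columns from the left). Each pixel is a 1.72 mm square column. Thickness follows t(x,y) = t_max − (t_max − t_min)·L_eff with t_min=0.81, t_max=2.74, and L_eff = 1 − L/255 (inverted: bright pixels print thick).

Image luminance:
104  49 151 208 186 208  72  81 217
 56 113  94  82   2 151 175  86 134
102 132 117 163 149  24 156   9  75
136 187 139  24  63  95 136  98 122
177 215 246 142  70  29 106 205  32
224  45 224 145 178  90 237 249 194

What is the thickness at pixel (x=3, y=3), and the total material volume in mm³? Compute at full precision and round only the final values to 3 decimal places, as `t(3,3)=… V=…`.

t(3,3)=0.992 V=283.988

span = t_max - t_min = 2.74 - 0.81 = 1.930
L(3,3) = 24, L_eff = 1 - 24/255 = 0.905882 (inverted)
t(3,3) = 2.74 - 1.930·0.905882 = 0.992
Σt over all 6·9 pixels = 1223921/12750 ≈ 95.9938039
V = pitch²·Σt = 1.72²·1223921/12750 = 283.988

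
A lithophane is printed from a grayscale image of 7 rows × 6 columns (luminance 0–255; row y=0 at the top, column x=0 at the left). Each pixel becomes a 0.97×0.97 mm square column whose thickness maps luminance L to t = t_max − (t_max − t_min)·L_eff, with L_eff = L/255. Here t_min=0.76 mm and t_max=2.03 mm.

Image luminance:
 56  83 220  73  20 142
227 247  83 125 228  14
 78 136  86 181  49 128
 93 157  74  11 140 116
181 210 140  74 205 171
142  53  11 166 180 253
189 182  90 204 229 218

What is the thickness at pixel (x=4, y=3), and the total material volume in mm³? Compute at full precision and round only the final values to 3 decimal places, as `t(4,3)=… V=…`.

t(4,3)=1.333 V=53.675

span = t_max - t_min = 2.03 - 0.76 = 1.270
L(4,3) = 140, L_eff = 140/255 = 0.549020
t(4,3) = 2.03 - 1.270·0.549020 = 1.333
Σt over all 7·6 pixels = 58187/1020 ≈ 57.0460784
V = pitch²·Σt = 0.97²·58187/1020 = 53.675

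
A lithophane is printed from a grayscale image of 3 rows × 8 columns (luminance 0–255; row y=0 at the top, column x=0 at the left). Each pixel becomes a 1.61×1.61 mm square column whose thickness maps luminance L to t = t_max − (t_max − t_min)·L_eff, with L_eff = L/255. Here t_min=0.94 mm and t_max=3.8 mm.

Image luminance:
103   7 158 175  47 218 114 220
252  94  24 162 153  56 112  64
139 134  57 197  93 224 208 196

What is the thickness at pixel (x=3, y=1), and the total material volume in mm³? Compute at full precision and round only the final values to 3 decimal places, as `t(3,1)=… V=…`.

t(3,1)=1.983 V=143.165

span = t_max - t_min = 3.8 - 0.94 = 2.860
L(3,1) = 162, L_eff = 162/255 = 0.635294
t(3,1) = 3.8 - 2.860·0.635294 = 1.983
Σt over all 3·8 pixels = 234733/4250 ≈ 55.2312941
V = pitch²·Σt = 1.61²·234733/4250 = 143.165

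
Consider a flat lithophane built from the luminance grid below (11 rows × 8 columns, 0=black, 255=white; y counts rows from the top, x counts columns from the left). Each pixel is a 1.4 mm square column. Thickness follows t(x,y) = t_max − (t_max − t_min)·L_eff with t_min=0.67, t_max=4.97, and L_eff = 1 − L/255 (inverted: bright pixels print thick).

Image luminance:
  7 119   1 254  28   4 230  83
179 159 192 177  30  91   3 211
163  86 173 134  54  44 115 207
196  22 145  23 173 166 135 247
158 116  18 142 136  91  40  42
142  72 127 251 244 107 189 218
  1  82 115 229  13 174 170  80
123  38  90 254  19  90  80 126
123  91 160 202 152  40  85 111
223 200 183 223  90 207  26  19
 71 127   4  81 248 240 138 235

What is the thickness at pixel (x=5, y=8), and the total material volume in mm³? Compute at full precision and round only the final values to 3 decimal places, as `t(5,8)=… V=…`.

t(5,8)=1.345 V=476.049

span = t_max - t_min = 4.97 - 0.67 = 4.300
L(5,8) = 40, L_eff = 1 - 40/255 = 0.843137 (inverted)
t(5,8) = 4.97 - 4.300·0.843137 = 1.345
Σt over all 11·8 pixels = 619349/2550 ≈ 242.8819608
V = pitch²·Σt = 1.4²·619349/2550 = 476.049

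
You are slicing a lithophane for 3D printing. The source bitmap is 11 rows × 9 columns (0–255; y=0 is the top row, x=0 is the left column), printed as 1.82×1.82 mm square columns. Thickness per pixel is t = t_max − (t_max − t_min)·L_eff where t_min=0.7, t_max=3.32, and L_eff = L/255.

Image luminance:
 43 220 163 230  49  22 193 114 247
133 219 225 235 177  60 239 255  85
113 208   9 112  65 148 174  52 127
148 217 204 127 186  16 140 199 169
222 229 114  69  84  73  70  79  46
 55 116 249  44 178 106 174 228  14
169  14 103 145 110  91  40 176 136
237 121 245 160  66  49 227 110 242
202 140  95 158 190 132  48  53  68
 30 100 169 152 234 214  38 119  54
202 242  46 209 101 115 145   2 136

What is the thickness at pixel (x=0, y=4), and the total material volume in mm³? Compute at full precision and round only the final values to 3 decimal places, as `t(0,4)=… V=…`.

span = t_max - t_min = 3.32 - 0.7 = 2.620
L(0,4) = 222, L_eff = 222/255 = 0.870588
t(0,4) = 3.32 - 2.620·0.870588 = 1.039
Σt over all 11·9 pixels = 407887/2125 ≈ 191.9468235
V = pitch²·Σt = 1.82²·407887/2125 = 635.805

t(0,4)=1.039 V=635.805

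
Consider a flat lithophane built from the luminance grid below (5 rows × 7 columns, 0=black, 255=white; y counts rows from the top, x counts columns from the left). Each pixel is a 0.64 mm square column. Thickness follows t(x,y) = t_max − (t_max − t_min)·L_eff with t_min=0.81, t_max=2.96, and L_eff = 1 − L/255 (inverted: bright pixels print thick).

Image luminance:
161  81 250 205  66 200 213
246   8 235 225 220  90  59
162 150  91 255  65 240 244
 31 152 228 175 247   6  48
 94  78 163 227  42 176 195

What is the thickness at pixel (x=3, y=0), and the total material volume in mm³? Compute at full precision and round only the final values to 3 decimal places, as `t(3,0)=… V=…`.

t(3,0)=2.538 V=30.012

span = t_max - t_min = 2.96 - 0.81 = 2.150
L(3,0) = 205, L_eff = 1 - 205/255 = 0.196078 (inverted)
t(3,0) = 2.96 - 2.150·0.196078 = 2.538
Σt over all 5·7 pixels = 124563/1700 ≈ 73.2723529
V = pitch²·Σt = 0.64²·124563/1700 = 30.012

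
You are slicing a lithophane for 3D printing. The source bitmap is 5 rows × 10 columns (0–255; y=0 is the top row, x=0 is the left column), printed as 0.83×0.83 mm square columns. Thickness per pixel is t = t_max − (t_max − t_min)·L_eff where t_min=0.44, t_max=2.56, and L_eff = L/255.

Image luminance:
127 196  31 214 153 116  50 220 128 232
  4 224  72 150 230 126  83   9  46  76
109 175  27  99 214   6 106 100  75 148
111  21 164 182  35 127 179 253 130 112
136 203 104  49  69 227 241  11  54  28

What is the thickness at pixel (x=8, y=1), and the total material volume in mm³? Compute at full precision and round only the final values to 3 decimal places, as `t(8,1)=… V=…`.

t(8,1)=2.178 V=53.918

span = t_max - t_min = 2.56 - 0.44 = 2.120
L(8,1) = 46, L_eff = 46/255 = 0.180392
t(8,1) = 2.56 - 2.120·0.180392 = 2.178
Σt over all 5·10 pixels = 166318/2125 ≈ 78.2672941
V = pitch²·Σt = 0.83²·166318/2125 = 53.918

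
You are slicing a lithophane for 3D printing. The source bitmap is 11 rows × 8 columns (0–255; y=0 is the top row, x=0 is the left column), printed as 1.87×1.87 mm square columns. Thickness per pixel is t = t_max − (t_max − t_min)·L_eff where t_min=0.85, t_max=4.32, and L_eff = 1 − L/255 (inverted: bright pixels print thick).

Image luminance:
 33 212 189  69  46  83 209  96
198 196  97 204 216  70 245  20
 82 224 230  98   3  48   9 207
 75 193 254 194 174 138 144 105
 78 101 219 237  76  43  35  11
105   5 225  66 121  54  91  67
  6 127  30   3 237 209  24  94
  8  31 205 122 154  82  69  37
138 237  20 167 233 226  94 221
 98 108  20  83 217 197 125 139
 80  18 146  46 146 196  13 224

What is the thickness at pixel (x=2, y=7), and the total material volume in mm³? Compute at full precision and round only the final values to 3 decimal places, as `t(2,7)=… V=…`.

t(2,7)=3.640 V=762.403

span = t_max - t_min = 4.32 - 0.85 = 3.470
L(2,7) = 205, L_eff = 1 - 205/255 = 0.196078 (inverted)
t(2,7) = 4.32 - 3.470·0.196078 = 3.640
Σt over all 11·8 pixels = 222383/1020 ≈ 218.0225490
V = pitch²·Σt = 1.87²·222383/1020 = 762.403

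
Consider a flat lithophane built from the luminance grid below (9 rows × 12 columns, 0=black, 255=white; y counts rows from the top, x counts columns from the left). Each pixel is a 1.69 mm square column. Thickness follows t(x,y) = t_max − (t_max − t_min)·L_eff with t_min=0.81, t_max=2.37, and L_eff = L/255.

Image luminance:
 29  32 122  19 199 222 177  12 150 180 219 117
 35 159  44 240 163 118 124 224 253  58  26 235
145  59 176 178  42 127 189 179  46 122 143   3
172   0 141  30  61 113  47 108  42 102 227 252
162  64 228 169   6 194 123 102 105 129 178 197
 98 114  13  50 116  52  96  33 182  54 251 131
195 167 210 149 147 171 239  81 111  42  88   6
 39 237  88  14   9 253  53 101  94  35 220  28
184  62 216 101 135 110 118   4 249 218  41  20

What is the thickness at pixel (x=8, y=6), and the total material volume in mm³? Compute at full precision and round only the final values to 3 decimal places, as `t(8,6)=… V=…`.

span = t_max - t_min = 2.37 - 0.81 = 1.560
L(8,6) = 111, L_eff = 111/255 = 0.435294
t(8,6) = 2.37 - 1.560·0.435294 = 1.691
Σt over all 9·12 pixels = 375656/2125 ≈ 176.7792941
V = pitch²·Σt = 1.69²·375656/2125 = 504.899

t(8,6)=1.691 V=504.899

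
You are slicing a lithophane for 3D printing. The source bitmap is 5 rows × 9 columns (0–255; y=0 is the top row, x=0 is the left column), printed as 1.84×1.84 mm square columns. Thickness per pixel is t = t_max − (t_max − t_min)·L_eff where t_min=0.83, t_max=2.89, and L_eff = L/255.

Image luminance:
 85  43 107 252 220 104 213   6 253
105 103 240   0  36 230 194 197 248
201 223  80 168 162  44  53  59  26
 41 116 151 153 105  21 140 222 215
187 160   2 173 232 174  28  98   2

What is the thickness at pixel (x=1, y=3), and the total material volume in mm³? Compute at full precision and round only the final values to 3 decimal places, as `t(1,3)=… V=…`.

span = t_max - t_min = 2.89 - 0.83 = 2.060
L(1,3) = 116, L_eff = 116/255 = 0.454902
t(1,3) = 2.89 - 2.060·0.454902 = 1.953
Σt over all 5·9 pixels = 2106643/25500 ≈ 82.6134510
V = pitch²·Σt = 1.84²·2106643/25500 = 279.696

t(1,3)=1.953 V=279.696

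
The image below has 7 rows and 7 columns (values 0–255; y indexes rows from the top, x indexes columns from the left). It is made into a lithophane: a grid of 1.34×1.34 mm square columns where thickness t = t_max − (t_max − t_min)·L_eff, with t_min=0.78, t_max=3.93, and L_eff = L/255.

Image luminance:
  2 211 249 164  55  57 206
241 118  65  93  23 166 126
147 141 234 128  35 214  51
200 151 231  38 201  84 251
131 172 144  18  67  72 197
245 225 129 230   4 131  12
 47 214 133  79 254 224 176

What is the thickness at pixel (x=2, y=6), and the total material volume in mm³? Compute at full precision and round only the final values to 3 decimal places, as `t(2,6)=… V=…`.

span = t_max - t_min = 3.93 - 0.78 = 3.150
L(2,6) = 133, L_eff = 133/255 = 0.521569
t(2,6) = 3.93 - 3.150·0.521569 = 2.287
Σt over all 7·7 pixels = 184863/1700 ≈ 108.7429412
V = pitch²·Σt = 1.34²·184863/1700 = 195.259

t(2,6)=2.287 V=195.259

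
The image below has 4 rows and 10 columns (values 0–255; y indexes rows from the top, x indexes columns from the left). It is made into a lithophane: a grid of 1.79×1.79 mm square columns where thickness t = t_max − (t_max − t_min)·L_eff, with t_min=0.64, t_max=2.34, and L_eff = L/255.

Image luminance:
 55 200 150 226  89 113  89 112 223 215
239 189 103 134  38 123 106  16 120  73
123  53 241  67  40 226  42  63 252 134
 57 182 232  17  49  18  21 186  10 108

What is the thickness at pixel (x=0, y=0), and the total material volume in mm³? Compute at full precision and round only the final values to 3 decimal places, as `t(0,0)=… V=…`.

span = t_max - t_min = 2.34 - 0.64 = 1.700
L(0,0) = 55, L_eff = 55/255 = 0.215686
t(0,0) = 2.34 - 1.700·0.215686 = 1.973
Σt over all 4·10 pixels = 62.04
V = pitch²·Σt = 1.79²·62.04 = 198.782

t(0,0)=1.973 V=198.782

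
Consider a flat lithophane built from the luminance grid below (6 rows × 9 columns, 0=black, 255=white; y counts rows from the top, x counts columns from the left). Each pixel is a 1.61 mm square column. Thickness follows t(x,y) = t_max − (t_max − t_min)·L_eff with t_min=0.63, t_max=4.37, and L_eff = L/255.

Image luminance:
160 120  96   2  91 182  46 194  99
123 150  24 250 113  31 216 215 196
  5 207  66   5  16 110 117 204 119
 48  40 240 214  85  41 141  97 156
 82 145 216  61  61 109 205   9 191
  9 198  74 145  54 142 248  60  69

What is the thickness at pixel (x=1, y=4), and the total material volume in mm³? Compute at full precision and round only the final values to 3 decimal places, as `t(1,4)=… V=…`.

t(1,4)=2.243 V=372.288

span = t_max - t_min = 4.37 - 0.63 = 3.740
L(1,4) = 145, L_eff = 145/255 = 0.568627
t(1,4) = 4.37 - 3.740·0.568627 = 2.243
Σt over all 6·9 pixels = 143.624
V = pitch²·Σt = 1.61²·143.624 = 372.288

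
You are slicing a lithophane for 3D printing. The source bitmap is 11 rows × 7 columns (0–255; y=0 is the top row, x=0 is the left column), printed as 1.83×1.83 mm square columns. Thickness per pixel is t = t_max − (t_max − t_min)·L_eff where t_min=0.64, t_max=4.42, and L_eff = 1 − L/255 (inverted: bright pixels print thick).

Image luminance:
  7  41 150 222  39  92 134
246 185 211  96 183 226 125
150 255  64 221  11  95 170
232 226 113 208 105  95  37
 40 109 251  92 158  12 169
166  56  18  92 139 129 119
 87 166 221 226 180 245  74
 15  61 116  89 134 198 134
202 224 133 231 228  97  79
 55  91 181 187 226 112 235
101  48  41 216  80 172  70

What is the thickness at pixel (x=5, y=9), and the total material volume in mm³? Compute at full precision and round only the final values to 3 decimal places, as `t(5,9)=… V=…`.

t(5,9)=2.300 V=683.500

span = t_max - t_min = 4.42 - 0.64 = 3.780
L(5,9) = 112, L_eff = 1 - 112/255 = 0.560784 (inverted)
t(5,9) = 4.42 - 3.780·0.560784 = 2.300
Σt over all 11·7 pixels = 433706/2125 ≈ 204.0969412
V = pitch²·Σt = 1.83²·433706/2125 = 683.500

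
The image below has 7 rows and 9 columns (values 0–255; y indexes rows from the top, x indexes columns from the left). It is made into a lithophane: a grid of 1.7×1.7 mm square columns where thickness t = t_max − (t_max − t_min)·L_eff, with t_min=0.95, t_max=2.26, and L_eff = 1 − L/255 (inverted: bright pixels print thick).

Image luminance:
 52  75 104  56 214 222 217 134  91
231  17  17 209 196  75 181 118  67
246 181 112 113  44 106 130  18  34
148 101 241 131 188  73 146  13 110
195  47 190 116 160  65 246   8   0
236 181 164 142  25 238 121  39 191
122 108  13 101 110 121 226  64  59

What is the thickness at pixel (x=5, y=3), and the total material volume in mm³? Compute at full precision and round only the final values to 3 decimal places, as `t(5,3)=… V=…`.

span = t_max - t_min = 2.26 - 0.95 = 1.310
L(5,3) = 73, L_eff = 1 - 73/255 = 0.713725 (inverted)
t(5,3) = 2.26 - 1.310·0.713725 = 1.325
Σt over all 7·9 pixels = 633686/6375 ≈ 99.4017255
V = pitch²·Σt = 1.7²·633686/6375 = 287.271

t(5,3)=1.325 V=287.271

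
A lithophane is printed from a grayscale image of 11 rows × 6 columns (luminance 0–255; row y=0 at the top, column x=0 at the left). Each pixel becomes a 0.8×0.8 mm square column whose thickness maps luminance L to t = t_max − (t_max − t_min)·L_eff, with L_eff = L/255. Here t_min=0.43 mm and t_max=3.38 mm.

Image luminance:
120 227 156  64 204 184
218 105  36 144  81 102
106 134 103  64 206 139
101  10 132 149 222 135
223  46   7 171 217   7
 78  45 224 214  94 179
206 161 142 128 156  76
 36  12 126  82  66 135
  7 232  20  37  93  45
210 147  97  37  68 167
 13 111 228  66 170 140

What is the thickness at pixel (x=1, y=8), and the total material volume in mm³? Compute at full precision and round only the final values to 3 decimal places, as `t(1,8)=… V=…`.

t(1,8)=0.696 V=84.569

span = t_max - t_min = 3.38 - 0.43 = 2.950
L(1,8) = 232, L_eff = 232/255 = 0.909804
t(1,8) = 3.38 - 2.950·0.909804 = 0.696
Σt over all 11·6 pixels = 673909/5100 ≈ 132.1390196
V = pitch²·Σt = 0.8²·673909/5100 = 84.569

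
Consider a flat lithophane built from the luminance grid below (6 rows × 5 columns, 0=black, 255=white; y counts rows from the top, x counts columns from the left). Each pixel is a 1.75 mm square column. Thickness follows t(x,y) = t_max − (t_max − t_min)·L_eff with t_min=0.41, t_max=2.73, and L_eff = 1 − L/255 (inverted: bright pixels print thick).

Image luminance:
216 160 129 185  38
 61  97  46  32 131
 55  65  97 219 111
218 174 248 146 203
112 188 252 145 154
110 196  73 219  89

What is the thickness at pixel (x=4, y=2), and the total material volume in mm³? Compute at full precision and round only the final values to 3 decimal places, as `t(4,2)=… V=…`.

t(4,2)=1.420 V=153.829

span = t_max - t_min = 2.73 - 0.41 = 2.320
L(4,2) = 111, L_eff = 1 - 111/255 = 0.564706 (inverted)
t(4,2) = 2.73 - 2.320·0.564706 = 1.420
Σt over all 6·5 pixels = 640429/12750 ≈ 50.2297255
V = pitch²·Σt = 1.75²·640429/12750 = 153.829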